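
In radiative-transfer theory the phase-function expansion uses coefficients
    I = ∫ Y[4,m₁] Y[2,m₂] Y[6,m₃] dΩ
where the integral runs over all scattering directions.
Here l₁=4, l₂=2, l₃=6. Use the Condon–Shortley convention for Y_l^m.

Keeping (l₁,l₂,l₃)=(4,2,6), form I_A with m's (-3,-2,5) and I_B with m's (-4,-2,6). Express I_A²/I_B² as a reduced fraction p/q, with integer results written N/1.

Shared (l₁,l₂,l₃)=(4,2,6): N and (l;000)² cancel in I_A²/I_B².
A: Δ = 0!·8!·4!/13! = 1/6435; Racah Σ t=0..0: t=0:+1/120960 = 1/120960; ⇒ 3j(4 2 6; -3 -2 5)² = 2/39, sgn -1
B: Δ = 0!·8!·4!/13! = 1/6435; Racah Σ t=0..0: t=0:+1/967680 = 1/967680; ⇒ 3j(4 2 6; -4 -2 6)² = 1/13, sgn +1
I_A²/I_B² = (2/39)/(1/13) = 2/3

2/3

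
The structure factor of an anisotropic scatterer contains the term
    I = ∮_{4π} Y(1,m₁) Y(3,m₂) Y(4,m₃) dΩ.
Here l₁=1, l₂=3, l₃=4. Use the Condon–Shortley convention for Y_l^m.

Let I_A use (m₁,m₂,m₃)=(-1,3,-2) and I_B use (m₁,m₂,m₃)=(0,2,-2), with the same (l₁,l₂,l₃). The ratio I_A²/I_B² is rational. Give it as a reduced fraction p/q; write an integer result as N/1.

Same 1,3,4: normalisation and zero-m 3j drop out of the ratio.
A: Δ: 0! 2! 6! / 9! → 1/252; sum: t=0:+1/1440 = 1/1440; 3j²(1 3 4; -1 3 -2) = Δ·Π!·Σ² = 1/252  (sign +1)
B: Δ: 0! 2! 6! / 9! → 1/252; sum: t=0:+1/120 = 1/120; 3j²(1 3 4; 0 2 -2) = Δ·Π!·Σ² = 1/21  (sign +1)
I_A²/I_B² = (1/252)/(1/21) = 1/12

1/12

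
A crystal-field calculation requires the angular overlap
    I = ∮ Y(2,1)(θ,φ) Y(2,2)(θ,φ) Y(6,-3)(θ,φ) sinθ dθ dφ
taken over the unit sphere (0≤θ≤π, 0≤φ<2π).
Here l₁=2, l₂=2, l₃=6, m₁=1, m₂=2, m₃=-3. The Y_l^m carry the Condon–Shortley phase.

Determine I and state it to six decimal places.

|2−2|≤6≤2+2 violated ⇒ I = 0

0.000000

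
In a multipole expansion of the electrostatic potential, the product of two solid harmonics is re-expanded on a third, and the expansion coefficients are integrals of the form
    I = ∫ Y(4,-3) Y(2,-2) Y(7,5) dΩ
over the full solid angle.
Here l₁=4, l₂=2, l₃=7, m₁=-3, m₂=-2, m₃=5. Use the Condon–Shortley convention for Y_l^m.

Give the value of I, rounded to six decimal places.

0.000000

|4−2|≤7≤4+2 violated ⇒ I = 0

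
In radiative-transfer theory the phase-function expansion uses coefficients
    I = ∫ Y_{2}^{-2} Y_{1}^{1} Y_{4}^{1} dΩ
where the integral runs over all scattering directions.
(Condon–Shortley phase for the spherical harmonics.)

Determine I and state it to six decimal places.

l₃=4 ∉ [1,3] — triangle fails ⇒ I = 0

0.000000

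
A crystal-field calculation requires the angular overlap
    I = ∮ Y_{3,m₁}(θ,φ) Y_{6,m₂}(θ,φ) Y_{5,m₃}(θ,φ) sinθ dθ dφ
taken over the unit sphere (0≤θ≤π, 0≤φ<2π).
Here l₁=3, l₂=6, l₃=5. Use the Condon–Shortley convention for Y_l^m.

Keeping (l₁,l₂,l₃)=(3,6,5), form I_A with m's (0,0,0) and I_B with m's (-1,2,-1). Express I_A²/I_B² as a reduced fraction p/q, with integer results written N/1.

7/6

Shared (l₁,l₂,l₃)=(3,6,5): N and (l;000)² cancel in I_A²/I_B².
A: Δ = 4!·2!·8!/15! = 1/675675; Racah Σ t=1..3: t=1:−1/8640 t=2:+1/2304 t=3:−1/8640 = 7/34560; ⇒ 3j(3 6 5; 0 0 0)² = 7/429, sgn -1
B: Δ = 4!·2!·8!/15! = 1/675675; Racah Σ t=2..4: t=2:+1/11520 t=3:−1/4320 t=4:+1/27648 = -1/9216; ⇒ 3j(3 6 5; -1 2 -1)² = 2/143, sgn -1
I_A²/I_B² = (7/429)/(2/143) = 7/6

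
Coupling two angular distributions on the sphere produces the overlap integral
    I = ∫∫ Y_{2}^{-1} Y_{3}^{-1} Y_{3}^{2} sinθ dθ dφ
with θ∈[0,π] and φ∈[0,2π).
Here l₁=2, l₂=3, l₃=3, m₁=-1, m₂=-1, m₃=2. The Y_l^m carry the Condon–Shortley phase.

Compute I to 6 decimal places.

Checks pass: Σm=0; 8 even; l₃=3∈[1,5].
(2·2+1)(2·3+1)(2·3+1) = 245
Δ: 2! 2! 4! / 9! → 1/3780
sum: t=0:+1/24 t=1:−1/4 t=2:+1/24 = -1/6
3j²(2 3 3; 0 0 0) = Δ·Π!·Σ² = 4/105  (sign +1)
sum: t=1:−1/12 t=2:+1/48 = -1/16
3j²(2 3 3; -1 -1 2) = Δ·Π!·Σ² = 1/28  (sign +1)
combine: 4πI² = 245·4/105·1/28 = 1/3
take √, sign +1: I = 0.16286750

0.162868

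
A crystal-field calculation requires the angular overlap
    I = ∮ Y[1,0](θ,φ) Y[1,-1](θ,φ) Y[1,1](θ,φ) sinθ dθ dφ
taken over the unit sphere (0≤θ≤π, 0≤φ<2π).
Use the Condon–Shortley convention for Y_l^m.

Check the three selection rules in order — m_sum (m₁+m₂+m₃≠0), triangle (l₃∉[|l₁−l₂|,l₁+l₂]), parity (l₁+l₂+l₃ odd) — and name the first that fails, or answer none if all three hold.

m₁+m₂+m₃ = 0 − 1 + 1 = 0  ✓
triangle: |1−1|=0 ≤ l₃=1 ≤ 1+1=2  ✓
parity: l₁+l₂+l₃ = 3 is odd  ✗

parity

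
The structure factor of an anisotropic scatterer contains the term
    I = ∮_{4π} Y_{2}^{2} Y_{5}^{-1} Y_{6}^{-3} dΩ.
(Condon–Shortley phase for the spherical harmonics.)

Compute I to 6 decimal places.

0.000000

2 − 1 − 3 = -2 ≠ 0: azimuthal integral kills it; I = 0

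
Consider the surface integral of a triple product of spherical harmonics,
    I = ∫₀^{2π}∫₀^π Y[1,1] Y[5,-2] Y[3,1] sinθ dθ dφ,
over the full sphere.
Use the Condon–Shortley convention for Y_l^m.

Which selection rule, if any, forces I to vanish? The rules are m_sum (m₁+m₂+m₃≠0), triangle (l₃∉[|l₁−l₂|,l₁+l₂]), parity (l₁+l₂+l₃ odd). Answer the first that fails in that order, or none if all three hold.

triangle

Σmᵢ = 0  ✓
l₃∈[|l₁−l₂|,l₁+l₂]=[4,6], have l₃=3  ✗
Σlᵢ = 9 ⇒ odd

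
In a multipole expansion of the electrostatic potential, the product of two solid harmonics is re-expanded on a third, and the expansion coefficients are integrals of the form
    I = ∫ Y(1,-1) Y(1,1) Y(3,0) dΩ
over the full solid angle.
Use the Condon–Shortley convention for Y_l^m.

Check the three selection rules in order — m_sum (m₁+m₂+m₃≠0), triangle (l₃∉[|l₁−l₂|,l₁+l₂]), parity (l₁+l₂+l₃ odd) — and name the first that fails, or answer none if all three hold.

Σmᵢ = 0  ✓
l₃∈[|l₁−l₂|,l₁+l₂]=[0,2], have l₃=3  ✗
Σlᵢ = 5 ⇒ odd

triangle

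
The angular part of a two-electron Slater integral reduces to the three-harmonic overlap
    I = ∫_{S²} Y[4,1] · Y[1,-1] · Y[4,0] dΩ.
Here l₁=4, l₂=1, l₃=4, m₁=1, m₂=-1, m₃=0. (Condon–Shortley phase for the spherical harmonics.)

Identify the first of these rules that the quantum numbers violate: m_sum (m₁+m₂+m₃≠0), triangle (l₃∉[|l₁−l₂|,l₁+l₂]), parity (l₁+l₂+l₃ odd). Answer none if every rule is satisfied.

azimuthal sum: 1 − 1 + 0 = 0  ✓
3 ≤ 4 ≤ 5 (triangle on l)  ✓
L = 4 + 1 + 4 = 9 (odd)  ✗

parity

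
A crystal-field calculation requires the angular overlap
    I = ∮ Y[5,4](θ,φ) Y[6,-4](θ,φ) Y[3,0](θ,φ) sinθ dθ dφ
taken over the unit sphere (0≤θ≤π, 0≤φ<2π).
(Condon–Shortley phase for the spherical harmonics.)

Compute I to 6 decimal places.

-0.139560

Checks pass: Σm=0; 14 even; l₃=3∈[1,11].
(2·5+1)(2·6+1)(2·3+1) = 1001
Δ: 8! 2! 4! / 15! → 1/675675
sum: t=3:−1/8640 t=4:+1/2304 t=5:−1/8640 = 7/34560
3j²(5 6 3; 0 0 0) = Δ·Π!·Σ² = 7/429  (sign -1)
sum: t=0:+1/161280 t=1:−1/60480 = -1/96768
3j²(5 6 3; 4 -4 0) = Δ·Π!·Σ² = 15/1001  (sign +1)
combine: 4πI² = 1001·7/429·15/1001 = 35/143
take √, sign -1: I = -0.13956004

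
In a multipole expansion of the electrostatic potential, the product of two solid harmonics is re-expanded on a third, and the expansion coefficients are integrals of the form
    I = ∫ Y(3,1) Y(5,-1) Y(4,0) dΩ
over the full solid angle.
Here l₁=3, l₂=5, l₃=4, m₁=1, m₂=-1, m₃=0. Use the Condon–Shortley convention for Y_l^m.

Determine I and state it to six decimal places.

Checks pass: Σm=0; 12 even; l₃=4∈[2,8].
(2·3+1)(2·5+1)(2·4+1) = 693
Δ: 4! 2! 6! / 13! → 1/180180
sum: t=1:−1/576 t=2:+1/144 t=3:−1/576 = 1/288
3j²(3 5 4; 0 0 0) = Δ·Π!·Σ² = 20/1001  (sign +1)
sum: t=0:+1/2304 t=1:−1/216 t=2:+1/384 = -11/6912
3j²(3 5 4; 1 -1 0) = Δ·Π!·Σ² = 11/1638  (sign -1)
combine: 4πI² = 693·20/1001·11/1638 = 110/1183
take √, sign -1: I = -0.08601992

-0.086020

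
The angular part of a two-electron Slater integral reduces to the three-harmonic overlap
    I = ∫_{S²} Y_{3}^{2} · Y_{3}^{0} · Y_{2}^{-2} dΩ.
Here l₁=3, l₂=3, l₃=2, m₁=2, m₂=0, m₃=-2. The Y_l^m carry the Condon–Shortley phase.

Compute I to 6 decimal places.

-0.188063

Checks pass: Σm=0; 8 even; l₃=2∈[0,6].
(2·3+1)(2·3+1)(2·2+1) = 245
Δ: 4! 2! 2! / 9! → 1/3780
sum: t=1:−1/24 t=2:+1/4 t=3:−1/24 = 1/6
3j²(3 3 2; 0 0 0) = Δ·Π!·Σ² = 4/105  (sign +1)
sum: t=1:−1/24 = -1/24
3j²(3 3 2; 2 0 -2) = Δ·Π!·Σ² = 1/21  (sign -1)
combine: 4πI² = 245·4/105·1/21 = 4/9
take √, sign -1: I = -0.18806319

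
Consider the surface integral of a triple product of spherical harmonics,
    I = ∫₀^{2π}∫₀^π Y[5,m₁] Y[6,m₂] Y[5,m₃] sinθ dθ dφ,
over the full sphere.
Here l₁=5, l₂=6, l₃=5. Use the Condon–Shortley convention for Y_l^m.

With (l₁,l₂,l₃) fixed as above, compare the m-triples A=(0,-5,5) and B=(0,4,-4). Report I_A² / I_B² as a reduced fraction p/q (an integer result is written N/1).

55/16

Shared (l₁,l₂,l₃)=(5,6,5): N and (l;000)² cancel in I_A²/I_B².
A: Δ = 6!·4!·6!/17! = 1/28588560; Racah Σ t=1..1: t=1:−1/2073600 = -1/2073600; ⇒ 3j(5 6 5; 0 -5 5)² = 15/884, sgn -1
B: Δ = 6!·4!·6!/17! = 1/28588560; Racah Σ t=4..5: t=4:+1/207360 t=5:−1/345600 = 1/518400; ⇒ 3j(5 6 5; 0 4 -4)² = 12/2431, sgn -1
I_A²/I_B² = (15/884)/(12/2431) = 55/16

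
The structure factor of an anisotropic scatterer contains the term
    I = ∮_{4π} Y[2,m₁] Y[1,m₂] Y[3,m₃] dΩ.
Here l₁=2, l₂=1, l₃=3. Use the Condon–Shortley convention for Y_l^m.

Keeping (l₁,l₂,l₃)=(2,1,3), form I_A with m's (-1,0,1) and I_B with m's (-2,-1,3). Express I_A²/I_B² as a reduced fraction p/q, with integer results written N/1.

Same 2,1,3: normalisation and zero-m 3j drop out of the ratio.
A: Δ: 0! 4! 2! / 7! → 1/105; sum: t=0:+1/6 = 1/6; 3j²(2 1 3; -1 0 1) = Δ·Π!·Σ² = 8/105  (sign +1)
B: Δ: 0! 4! 2! / 7! → 1/105; sum: t=0:+1/48 = 1/48; 3j²(2 1 3; -2 -1 3) = Δ·Π!·Σ² = 1/7  (sign +1)
I_A²/I_B² = (8/105)/(1/7) = 8/15

8/15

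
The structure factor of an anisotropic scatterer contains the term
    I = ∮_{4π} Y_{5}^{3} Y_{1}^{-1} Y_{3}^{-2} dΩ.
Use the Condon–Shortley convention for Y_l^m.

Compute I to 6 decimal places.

l₃=3 ∉ [4,6] — triangle fails ⇒ I = 0

0.000000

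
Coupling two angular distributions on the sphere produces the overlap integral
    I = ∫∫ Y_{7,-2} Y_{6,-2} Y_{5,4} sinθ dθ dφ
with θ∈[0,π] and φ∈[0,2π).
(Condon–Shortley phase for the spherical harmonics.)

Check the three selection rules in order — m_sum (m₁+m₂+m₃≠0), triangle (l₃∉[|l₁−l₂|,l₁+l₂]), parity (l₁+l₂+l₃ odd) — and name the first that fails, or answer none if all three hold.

none

Σmᵢ = 0  ✓
l₃∈[|l₁−l₂|,l₁+l₂]=[1,13], have l₃=5  ✓
Σlᵢ = 18 ⇒ even  ✓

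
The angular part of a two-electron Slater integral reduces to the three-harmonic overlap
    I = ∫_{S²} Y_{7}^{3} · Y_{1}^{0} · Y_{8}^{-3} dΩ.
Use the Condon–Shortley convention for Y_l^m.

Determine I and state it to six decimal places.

Checks pass: Σm=0; 16 even; l₃=8∈[6,8].
(2·7+1)(2·1+1)(2·8+1) = 765
Δ: 0! 14! 2! / 17! → 1/2040
sum: t=0:+1/25401600 = 1/25401600
3j²(7 1 8; 0 0 0) = Δ·Π!·Σ² = 8/255  (sign +1)
sum: t=0:+1/87091200 = 1/87091200
3j²(7 1 8; 3 0 -3) = Δ·Π!·Σ² = 11/408  (sign -1)
combine: 4πI² = 765·8/255·11/408 = 11/17
take √, sign -1: I = -0.22691696

-0.226917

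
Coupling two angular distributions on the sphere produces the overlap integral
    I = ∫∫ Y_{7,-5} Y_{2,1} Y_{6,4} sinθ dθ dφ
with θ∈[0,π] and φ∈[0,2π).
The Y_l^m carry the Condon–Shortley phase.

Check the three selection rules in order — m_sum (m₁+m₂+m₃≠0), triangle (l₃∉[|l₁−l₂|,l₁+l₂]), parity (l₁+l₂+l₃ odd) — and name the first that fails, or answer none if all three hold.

parity

azimuthal sum: -5 + 1 + 4 = 0  ✓
5 ≤ 6 ≤ 9 (triangle on l)  ✓
L = 7 + 2 + 6 = 15 (odd)  ✗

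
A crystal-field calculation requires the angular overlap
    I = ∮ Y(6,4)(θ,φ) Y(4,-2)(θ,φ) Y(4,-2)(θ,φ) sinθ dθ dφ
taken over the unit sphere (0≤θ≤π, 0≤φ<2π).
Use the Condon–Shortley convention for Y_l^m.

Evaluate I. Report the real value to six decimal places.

m-sum 0 ✓  L=14 even ✓  2≤4≤10 ✓
Π(2lᵢ+1) = 13×9×9 = 1053
triangle coeff Δ(6,4,4) = 1/1261260
Σ_t [2,4]: t=2:+1/4608 t=3:−1/1296 t=4:+1/4608 = -7/20736
(3j)²=20/1287 [(6 4 4; 0 0 0)], sign=-1
Σ_t [0,2]: t=0:+1/69120 t=1:−1/14400 t=2:+1/69120 = -7/172800
(3j)²=14/715 [(6 4 4; 4 -2 -2)], sign=-1
⇒ 4πI² = 504/1573
I = (+1)√(504/1573/(4π)) = 0.15967833

0.159678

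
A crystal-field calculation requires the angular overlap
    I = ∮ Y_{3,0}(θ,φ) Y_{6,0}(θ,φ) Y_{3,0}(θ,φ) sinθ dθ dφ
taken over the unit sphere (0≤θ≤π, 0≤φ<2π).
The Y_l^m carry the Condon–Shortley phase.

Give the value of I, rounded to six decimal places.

m-sum 0 ✓  L=12 even ✓  3≤3≤9 ✓
Π(2lᵢ+1) = 7×13×7 = 637
triangle coeff Δ(3,6,3) = 1/12012
Σ_t [3,3]: t=3:−1/1296 = -1/1296
(3j)²=100/3003 [(3 6 3; 0 0 0)], sign=+1
(m-triple is (0,0,0) — same symbol as above.)
⇒ 4πI² = 10000/14157
I = (+1)√(10000/14157/(4π)) = 0.23708793

0.237088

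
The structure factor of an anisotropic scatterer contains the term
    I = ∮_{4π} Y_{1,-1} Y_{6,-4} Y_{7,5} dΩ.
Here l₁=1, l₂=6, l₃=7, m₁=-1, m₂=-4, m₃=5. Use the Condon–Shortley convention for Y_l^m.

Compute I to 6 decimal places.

Rules hold: Σm=0, L=14 even, 5≤7≤7.
N = 3·13·15 = 585
Δ = 0!·2!·12!/15! = 1/1365
Racah Σ t=0..0: t=0:+1/518400 = 1/518400
⇒ 3j(1 6 7; 0 0 0)² = 7/195, sgn -1
Racah Σ t=0..0: t=0:+1/14515200 = 1/14515200
⇒ 3j(1 6 7; -1 -4 5)² = 22/455, sgn +1
4πI² = N·(3j₀)²·(3jₘ)² = 66/65
I = -1·√(1.01538/4π) = -0.28425647

-0.284256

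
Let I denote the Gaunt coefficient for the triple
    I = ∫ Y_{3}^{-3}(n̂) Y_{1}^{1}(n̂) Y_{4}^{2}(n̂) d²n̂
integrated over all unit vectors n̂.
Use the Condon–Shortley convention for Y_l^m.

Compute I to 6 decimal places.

Checks pass: Σm=0; 8 even; l₃=4∈[2,4].
(2·3+1)(2·1+1)(2·4+1) = 189
Δ: 0! 6! 2! / 9! → 1/252
sum: t=0:+1/36 = 1/36
3j²(3 1 4; 0 0 0) = Δ·Π!·Σ² = 4/63  (sign +1)
sum: t=0:+1/1440 = 1/1440
3j²(3 1 4; -3 1 2) = Δ·Π!·Σ² = 1/252  (sign +1)
combine: 4πI² = 189·4/63·1/252 = 1/21
take √, sign +1: I = 0.06155813

0.061558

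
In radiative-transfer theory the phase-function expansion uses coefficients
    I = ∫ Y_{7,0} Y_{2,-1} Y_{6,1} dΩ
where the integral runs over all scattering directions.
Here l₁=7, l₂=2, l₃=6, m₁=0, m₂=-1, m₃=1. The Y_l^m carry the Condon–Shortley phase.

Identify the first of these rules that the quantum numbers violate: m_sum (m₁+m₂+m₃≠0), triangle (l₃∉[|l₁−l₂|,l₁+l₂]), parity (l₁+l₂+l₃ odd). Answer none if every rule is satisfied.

m₁+m₂+m₃ = 0 − 1 + 1 = 0  ✓
triangle: |7−2|=5 ≤ l₃=6 ≤ 7+2=9  ✓
parity: l₁+l₂+l₃ = 15 is odd  ✗

parity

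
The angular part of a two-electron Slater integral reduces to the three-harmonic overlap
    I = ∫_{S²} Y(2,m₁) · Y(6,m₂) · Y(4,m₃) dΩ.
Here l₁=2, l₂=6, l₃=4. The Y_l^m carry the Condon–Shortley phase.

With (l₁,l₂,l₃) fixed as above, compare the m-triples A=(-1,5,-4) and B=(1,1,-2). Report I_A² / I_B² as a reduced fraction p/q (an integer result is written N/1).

Same 2,6,4: normalisation and zero-m 3j drop out of the ratio.
A: Δ: 4! 0! 8! / 13! → 1/6435; sum: t=3:−1/241920 = -1/241920; 3j²(2 6 4; -1 5 -4) = Δ·Π!·Σ² = 1/39  (sign -1)
B: Δ: 4! 0! 8! / 13! → 1/6435; sum: t=1:−1/8640 = -1/8640; 3j²(2 6 4; 1 1 -2) = Δ·Π!·Σ² = 14/1287  (sign -1)
I_A²/I_B² = (1/39)/(14/1287) = 33/14

33/14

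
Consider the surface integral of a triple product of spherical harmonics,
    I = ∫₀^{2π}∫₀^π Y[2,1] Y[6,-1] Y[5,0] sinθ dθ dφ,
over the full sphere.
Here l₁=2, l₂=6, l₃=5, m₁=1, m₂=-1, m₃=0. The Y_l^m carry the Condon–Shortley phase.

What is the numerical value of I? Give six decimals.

0.000000

Σlᵢ=13 odd — θ-integrand is odd under cosθ→−cosθ; I=0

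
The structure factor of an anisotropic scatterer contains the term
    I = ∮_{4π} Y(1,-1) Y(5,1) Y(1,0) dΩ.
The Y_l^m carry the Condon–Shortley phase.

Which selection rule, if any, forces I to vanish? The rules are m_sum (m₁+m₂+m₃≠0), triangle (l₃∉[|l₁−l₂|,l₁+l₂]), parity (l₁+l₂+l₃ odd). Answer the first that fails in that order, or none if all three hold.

triangle

m₁+m₂+m₃ = -1 + 1 + 0 = 0  ✓
triangle: |1−5|=4 ≤ l₃=1 ≤ 1+5=6  ✗
parity: l₁+l₂+l₃ = 7 is odd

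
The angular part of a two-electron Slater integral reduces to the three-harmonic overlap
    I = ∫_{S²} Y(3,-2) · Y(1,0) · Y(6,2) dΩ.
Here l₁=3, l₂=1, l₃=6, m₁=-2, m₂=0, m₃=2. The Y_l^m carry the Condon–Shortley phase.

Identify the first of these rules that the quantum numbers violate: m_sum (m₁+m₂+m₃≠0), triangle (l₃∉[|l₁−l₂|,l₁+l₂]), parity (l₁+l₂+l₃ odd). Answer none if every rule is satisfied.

triangle

azimuthal sum: -2 + 0 + 2 = 0  ✓
2 ≤ 6 ≤ 4 (triangle on l)  ✗
L = 3 + 1 + 6 = 10 (even)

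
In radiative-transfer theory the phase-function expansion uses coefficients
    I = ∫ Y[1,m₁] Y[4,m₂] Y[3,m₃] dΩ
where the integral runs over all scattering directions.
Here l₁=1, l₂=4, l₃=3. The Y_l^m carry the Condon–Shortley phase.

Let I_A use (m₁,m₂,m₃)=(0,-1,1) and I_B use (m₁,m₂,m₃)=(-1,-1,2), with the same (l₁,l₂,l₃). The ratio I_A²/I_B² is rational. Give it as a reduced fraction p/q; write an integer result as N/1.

l's match ⇒ only the (l;m) 3-j factors differ between A and B.
A: triangle coeff Δ(1,4,3) = 1/252; Σ_t [1,1]: t=1:−1/48 = -1/48; (3j)²=5/84 [(1 4 3; 0 -1 1)], sign=-1
B: triangle coeff Δ(1,4,3) = 1/252; Σ_t [2,2]: t=2:+1/240 = 1/240; (3j)²=1/84 [(1 4 3; -1 -1 2)], sign=-1
I_A²/I_B² = (5/84)/(1/84) = 5/1

5/1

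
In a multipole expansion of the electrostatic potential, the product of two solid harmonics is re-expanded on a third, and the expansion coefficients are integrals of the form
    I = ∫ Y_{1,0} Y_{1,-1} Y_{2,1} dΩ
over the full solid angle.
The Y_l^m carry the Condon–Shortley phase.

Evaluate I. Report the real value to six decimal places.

-0.218510

m-sum 0 ✓  L=4 even ✓  0≤2≤2 ✓
Π(2lᵢ+1) = 3×3×5 = 45
triangle coeff Δ(1,1,2) = 1/30
Σ_t [0,0]: t=0:+1/1 = 1/1
(3j)²=2/15 [(1 1 2; 0 0 0)], sign=+1
Σ_t [0,0]: t=0:+1/2 = 1/2
(3j)²=1/10 [(1 1 2; 0 -1 1)], sign=-1
⇒ 4πI² = 3/5
I = (-1)√(3/5/(4π)) = -0.21850969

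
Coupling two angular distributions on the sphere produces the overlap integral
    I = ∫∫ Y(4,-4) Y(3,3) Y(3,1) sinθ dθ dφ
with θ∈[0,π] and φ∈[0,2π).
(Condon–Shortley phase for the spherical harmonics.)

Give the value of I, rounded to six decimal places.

Rules hold: Σm=0, L=10 even, 1≤3≤7.
N = 9·7·7 = 441
Δ = 4!·4!·2!/11! = 1/34650
Racah Σ t=1..3: t=1:−1/72 t=2:+1/16 t=3:−1/72 = 5/144
⇒ 3j(4 3 3; 0 0 0)² = 2/77, sgn -1
Racah Σ t=4..4: t=4:+1/1152 = 1/1152
⇒ 3j(4 3 3; -4 3 1)² = 1/33, sgn +1
4πI² = N·(3j₀)²·(3jₘ)² = 42/121
I = -1·√(0.347107/4π) = -0.16619847

-0.166198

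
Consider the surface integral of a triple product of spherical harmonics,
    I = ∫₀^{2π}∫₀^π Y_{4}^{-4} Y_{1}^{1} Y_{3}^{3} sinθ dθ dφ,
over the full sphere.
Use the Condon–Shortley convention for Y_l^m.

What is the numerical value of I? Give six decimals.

Rules hold: Σm=0, L=8 even, 3≤3≤5.
N = 9·3·7 = 189
Δ = 2!·6!·0!/9! = 1/252
Racah Σ t=1..1: t=1:−1/36 = -1/36
⇒ 3j(4 1 3; 0 0 0)² = 4/63, sgn +1
Racah Σ t=2..2: t=2:+1/1440 = 1/1440
⇒ 3j(4 1 3; -4 1 3)² = 1/9, sgn +1
4πI² = N·(3j₀)²·(3jₘ)² = 4/3
I = +1·√(1.33333/4π) = 0.32573501

0.325735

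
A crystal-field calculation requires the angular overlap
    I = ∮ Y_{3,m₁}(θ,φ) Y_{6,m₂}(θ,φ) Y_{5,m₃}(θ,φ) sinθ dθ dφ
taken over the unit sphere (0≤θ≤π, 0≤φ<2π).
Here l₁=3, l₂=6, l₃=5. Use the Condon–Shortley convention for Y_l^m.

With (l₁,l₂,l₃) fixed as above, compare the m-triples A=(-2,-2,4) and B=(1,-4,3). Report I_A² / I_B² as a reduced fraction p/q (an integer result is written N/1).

Same 3,6,5: normalisation and zero-m 3j drop out of the ratio.
A: Δ: 4! 2! 8! / 15! → 1/675675; sum: t=3:−1/60480 t=4:+1/967680 = -1/64512; 3j²(3 6 5; -2 -2 4) = Δ·Π!·Σ² = 15/1001  (sign +1)
B: Δ: 4! 2! 8! / 15! → 1/675675; sum: t=0:+1/69120 t=1:−1/30240 t=2:+1/322560 = -1/64512; 3j²(3 6 5; 1 -4 3) = Δ·Π!·Σ² = 10/1001  (sign -1)
I_A²/I_B² = (15/1001)/(10/1001) = 3/2

3/2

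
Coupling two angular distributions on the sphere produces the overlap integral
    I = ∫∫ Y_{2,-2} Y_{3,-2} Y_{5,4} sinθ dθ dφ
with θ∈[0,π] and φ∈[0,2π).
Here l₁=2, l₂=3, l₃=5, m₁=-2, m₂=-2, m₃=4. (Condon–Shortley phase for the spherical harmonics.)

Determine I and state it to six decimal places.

0.268967

Checks pass: Σm=0; 10 even; l₃=5∈[1,5].
(2·2+1)(2·3+1)(2·5+1) = 385
Δ: 0! 4! 6! / 11! → 1/2310
sum: t=0:+1/144 = 1/144
3j²(2 3 5; 0 0 0) = Δ·Π!·Σ² = 10/231  (sign -1)
sum: t=0:+1/2880 = 1/2880
3j²(2 3 5; -2 -2 4) = Δ·Π!·Σ² = 3/55  (sign -1)
combine: 4πI² = 385·10/231·3/55 = 10/11
take √, sign +1: I = 0.26896683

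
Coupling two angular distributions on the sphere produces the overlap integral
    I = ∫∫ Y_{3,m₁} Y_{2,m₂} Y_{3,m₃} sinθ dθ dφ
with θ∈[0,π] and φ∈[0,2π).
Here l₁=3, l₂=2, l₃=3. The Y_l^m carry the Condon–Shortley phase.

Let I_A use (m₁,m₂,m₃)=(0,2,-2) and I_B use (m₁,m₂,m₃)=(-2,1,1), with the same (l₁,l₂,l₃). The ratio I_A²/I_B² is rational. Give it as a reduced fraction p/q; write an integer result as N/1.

Same 3,2,3: normalisation and zero-m 3j drop out of the ratio.
A: Δ: 2! 4! 2! / 9! → 1/3780; sum: t=2:+1/24 = 1/24; 3j²(3 2 3; 0 2 -2) = Δ·Π!·Σ² = 1/21  (sign -1)
B: Δ: 2! 4! 2! / 9! → 1/3780; sum: t=1:−1/48 t=2:+1/12 = 1/16; 3j²(3 2 3; -2 1 1) = Δ·Π!·Σ² = 1/28  (sign +1)
I_A²/I_B² = (1/21)/(1/28) = 4/3

4/3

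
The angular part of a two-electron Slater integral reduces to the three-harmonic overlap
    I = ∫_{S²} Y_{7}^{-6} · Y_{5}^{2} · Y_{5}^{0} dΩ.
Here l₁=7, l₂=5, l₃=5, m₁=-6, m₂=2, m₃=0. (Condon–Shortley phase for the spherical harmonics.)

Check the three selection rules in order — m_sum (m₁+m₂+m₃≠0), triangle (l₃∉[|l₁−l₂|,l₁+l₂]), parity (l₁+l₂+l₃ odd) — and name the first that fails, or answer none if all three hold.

m₁+m₂+m₃ = -6 + 2 + 0 = -4  ✗
triangle: |7−5|=2 ≤ l₃=5 ≤ 7+5=12
parity: l₁+l₂+l₃ = 17 is odd

m_sum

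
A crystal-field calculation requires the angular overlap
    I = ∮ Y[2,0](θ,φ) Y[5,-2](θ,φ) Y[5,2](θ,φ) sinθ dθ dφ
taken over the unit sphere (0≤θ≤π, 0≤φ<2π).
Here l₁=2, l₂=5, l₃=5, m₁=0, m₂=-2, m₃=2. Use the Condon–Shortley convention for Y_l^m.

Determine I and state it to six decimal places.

0.097044

m-sum 0 ✓  L=12 even ✓  3≤5≤7 ✓
Π(2lᵢ+1) = 5×11×11 = 605
triangle coeff Δ(2,5,5) = 1/38610
Σ_t [0,2]: t=0:+1/2880 t=1:−1/576 t=2:+1/2880 = -1/960
(3j)²=10/429 [(2 5 5; 0 0 0)], sign=+1
Σ_t [0,2]: t=0:+1/2880 t=1:−1/1440 t=2:+1/20160 = -1/3360
(3j)²=6/715 [(2 5 5; 0 -2 2)], sign=+1
⇒ 4πI² = 20/169
I = (+1)√(20/169/(4π)) = 0.09704356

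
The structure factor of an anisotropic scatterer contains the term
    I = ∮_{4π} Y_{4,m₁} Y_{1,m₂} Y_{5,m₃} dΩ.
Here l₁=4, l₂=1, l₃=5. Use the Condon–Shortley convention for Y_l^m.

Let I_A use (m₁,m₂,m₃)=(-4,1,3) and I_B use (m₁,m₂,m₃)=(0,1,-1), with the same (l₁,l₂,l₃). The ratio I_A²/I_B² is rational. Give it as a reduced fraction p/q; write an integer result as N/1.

l's match ⇒ only the (l;m) 3-j factors differ between A and B.
A: triangle coeff Δ(4,1,5) = 1/495; Σ_t [0,0]: t=0:+1/80640 = 1/80640; (3j)²=1/495 [(4 1 5; -4 1 3)], sign=+1
B: triangle coeff Δ(4,1,5) = 1/495; Σ_t [0,0]: t=0:+1/1152 = 1/1152; (3j)²=1/33 [(4 1 5; 0 1 -1)], sign=+1
I_A²/I_B² = (1/495)/(1/33) = 1/15

1/15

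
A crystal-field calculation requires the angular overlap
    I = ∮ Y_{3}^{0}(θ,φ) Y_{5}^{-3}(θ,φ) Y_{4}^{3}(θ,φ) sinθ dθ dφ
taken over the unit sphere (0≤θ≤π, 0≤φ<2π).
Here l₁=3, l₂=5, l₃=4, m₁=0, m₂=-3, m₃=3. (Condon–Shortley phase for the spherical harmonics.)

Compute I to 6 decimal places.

0.103862

Rules hold: Σm=0, L=12 even, 2≤4≤8.
N = 7·11·9 = 693
Δ = 4!·2!·6!/13! = 1/180180
Racah Σ t=1..3: t=1:−1/576 t=2:+1/144 t=3:−1/576 = 1/288
⇒ 3j(3 5 4; 0 0 0)² = 20/1001, sgn +1
Racah Σ t=1..2: t=1:−1/1440 t=2:+1/2880 = -1/2880
⇒ 3j(3 5 4; 0 -3 3)² = 7/715, sgn +1
4πI² = N·(3j₀)²·(3jₘ)² = 252/1859
I = +1·√(0.135557/4π) = 0.10386175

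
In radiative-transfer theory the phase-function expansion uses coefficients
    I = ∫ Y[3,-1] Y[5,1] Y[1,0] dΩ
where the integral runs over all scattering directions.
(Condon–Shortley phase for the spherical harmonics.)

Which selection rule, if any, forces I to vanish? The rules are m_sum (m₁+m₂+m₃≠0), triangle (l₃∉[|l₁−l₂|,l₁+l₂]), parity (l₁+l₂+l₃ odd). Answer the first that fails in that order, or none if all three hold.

triangle

Σmᵢ = 0  ✓
l₃∈[|l₁−l₂|,l₁+l₂]=[2,8], have l₃=1  ✗
Σlᵢ = 9 ⇒ odd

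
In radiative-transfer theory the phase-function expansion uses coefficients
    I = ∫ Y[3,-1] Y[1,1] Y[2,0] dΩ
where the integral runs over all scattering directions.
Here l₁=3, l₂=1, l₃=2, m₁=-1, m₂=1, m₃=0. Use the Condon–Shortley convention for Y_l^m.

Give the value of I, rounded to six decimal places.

Checks pass: Σm=0; 6 even; l₃=2∈[2,4].
(2·3+1)(2·1+1)(2·2+1) = 105
Δ: 2! 4! 0! / 7! → 1/105
sum: t=1:−1/4 = -1/4
3j²(3 1 2; 0 0 0) = Δ·Π!·Σ² = 3/35  (sign -1)
sum: t=2:+1/8 = 1/8
3j²(3 1 2; -1 1 0) = Δ·Π!·Σ² = 2/35  (sign +1)
combine: 4πI² = 105·3/35·2/35 = 18/35
take √, sign -1: I = -0.20230066

-0.202301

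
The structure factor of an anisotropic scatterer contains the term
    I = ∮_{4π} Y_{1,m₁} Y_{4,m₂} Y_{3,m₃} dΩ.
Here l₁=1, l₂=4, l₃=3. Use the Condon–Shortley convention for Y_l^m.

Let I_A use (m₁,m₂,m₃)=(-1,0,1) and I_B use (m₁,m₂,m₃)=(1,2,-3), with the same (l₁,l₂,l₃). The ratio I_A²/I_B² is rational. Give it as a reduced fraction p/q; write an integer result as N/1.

6/1

l's match ⇒ only the (l;m) 3-j factors differ between A and B.
A: triangle coeff Δ(1,4,3) = 1/252; Σ_t [2,2]: t=2:+1/96 = 1/96; (3j)²=1/42 [(1 4 3; -1 0 1)], sign=+1
B: triangle coeff Δ(1,4,3) = 1/252; Σ_t [0,0]: t=0:+1/1440 = 1/1440; (3j)²=1/252 [(1 4 3; 1 2 -3)], sign=+1
I_A²/I_B² = (1/42)/(1/252) = 6/1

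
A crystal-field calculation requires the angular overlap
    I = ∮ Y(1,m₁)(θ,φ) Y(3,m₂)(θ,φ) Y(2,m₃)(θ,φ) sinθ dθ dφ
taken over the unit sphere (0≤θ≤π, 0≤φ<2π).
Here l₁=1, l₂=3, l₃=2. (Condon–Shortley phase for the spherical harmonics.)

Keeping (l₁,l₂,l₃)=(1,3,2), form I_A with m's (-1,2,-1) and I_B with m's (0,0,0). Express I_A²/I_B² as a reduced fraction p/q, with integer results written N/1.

Same 1,3,2: normalisation and zero-m 3j drop out of the ratio.
A: Δ: 2! 0! 4! / 7! → 1/105; sum: t=2:+1/12 = 1/12; 3j²(1 3 2; -1 2 -1) = Δ·Π!·Σ² = 2/21  (sign -1)
B: Δ: 2! 0! 4! / 7! → 1/105; sum: t=1:−1/4 = -1/4; 3j²(1 3 2; 0 0 0) = Δ·Π!·Σ² = 3/35  (sign -1)
I_A²/I_B² = (2/21)/(3/35) = 10/9

10/9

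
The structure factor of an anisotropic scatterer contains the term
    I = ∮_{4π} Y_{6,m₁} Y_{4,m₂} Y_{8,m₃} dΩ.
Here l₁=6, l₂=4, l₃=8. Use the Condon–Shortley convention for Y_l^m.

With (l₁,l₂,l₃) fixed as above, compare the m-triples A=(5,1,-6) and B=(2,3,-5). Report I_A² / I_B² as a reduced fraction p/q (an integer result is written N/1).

55/2

Shared (l₁,l₂,l₃)=(6,4,8): N and (l;000)² cancel in I_A²/I_B².
A: Δ = 2!·10!·6!/19! = 1/23279256; Racah Σ t=0..1: t=0:+1/87091200 t=1:−1/174182400 = 1/174182400; ⇒ 3j(6 4 8; 5 1 -6)² = 55/7752, sgn +1
B: Δ = 2!·10!·6!/19! = 1/23279256; Racah Σ t=1..2: t=1:−1/21772800 t=2:+1/19353600 = 1/174182400; ⇒ 3j(6 4 8; 2 3 -5)² = 1/3876, sgn -1
I_A²/I_B² = (55/7752)/(1/3876) = 55/2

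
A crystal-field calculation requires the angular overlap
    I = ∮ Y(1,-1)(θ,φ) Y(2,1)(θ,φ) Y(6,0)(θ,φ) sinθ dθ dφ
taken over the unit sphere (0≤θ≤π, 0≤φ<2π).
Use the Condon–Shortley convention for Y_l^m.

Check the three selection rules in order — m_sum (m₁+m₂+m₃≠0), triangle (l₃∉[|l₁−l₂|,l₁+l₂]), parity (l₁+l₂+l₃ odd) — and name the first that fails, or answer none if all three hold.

triangle

m₁+m₂+m₃ = -1 + 1 + 0 = 0  ✓
triangle: |1−2|=1 ≤ l₃=6 ≤ 1+2=3  ✗
parity: l₁+l₂+l₃ = 9 is odd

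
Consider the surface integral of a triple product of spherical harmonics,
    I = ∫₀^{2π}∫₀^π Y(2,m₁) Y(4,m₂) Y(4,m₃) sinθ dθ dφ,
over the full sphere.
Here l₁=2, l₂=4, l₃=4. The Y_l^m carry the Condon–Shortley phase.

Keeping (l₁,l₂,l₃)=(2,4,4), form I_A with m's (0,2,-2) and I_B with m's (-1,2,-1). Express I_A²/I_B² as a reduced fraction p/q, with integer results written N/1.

64/243

Shared (l₁,l₂,l₃)=(2,4,4): N and (l;000)² cancel in I_A²/I_B².
A: Δ = 2!·2!·6!/11! = 1/13860; Racah Σ t=0..2: t=0:+1/2880 t=1:−1/120 t=2:+1/192 = -1/360; ⇒ 3j(2 4 4; 0 2 -2)² = 16/3465, sgn -1
B: Δ = 2!·2!·6!/11! = 1/13860; Racah Σ t=1..2: t=1:−1/240 t=2:+1/96 = 1/160; ⇒ 3j(2 4 4; -1 2 -1)² = 27/1540, sgn -1
I_A²/I_B² = (16/3465)/(27/1540) = 64/243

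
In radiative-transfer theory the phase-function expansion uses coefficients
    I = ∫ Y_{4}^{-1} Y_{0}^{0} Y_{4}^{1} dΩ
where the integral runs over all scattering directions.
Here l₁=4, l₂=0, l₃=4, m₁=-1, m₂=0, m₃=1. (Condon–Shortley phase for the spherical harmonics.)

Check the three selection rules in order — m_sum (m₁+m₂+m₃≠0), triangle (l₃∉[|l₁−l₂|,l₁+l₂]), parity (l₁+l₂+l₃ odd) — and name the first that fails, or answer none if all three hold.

m₁+m₂+m₃ = -1 + 0 + 1 = 0  ✓
triangle: |4−0|=4 ≤ l₃=4 ≤ 4+0=4  ✓
parity: l₁+l₂+l₃ = 8 is even  ✓

none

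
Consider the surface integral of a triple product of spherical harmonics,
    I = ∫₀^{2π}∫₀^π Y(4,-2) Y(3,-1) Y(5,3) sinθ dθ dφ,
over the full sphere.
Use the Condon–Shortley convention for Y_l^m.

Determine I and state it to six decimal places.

m-sum 0 ✓  L=12 even ✓  1≤5≤7 ✓
Π(2lᵢ+1) = 9×7×11 = 693
triangle coeff Δ(4,3,5) = 1/180180
Σ_t [0,2]: t=0:+1/576 t=1:−1/144 t=2:+1/576 = -1/288
(3j)²=20/1001 [(4 3 5; 0 0 0)], sign=+1
Σ_t [0,2]: t=0:+1/5760 t=1:−1/720 t=2:+1/2304 = -1/1280
(3j)²=27/1430 [(4 3 5; -2 -1 3)], sign=-1
⇒ 4πI² = 486/1859
I = (-1)√(486/1859/(4π)) = -0.14423595

-0.144236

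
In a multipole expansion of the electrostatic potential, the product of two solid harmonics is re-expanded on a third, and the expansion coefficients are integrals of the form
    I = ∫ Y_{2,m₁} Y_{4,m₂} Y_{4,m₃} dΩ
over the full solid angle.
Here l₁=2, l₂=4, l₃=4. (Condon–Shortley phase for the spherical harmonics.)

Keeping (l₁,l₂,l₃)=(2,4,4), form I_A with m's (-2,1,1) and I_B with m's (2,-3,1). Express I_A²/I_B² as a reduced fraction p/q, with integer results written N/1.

100/63

l's match ⇒ only the (l;m) 3-j factors differ between A and B.
A: triangle coeff Δ(2,4,4) = 1/13860; Σ_t [2,2]: t=2:+1/144 = 1/144; (3j)²=10/231 [(2 4 4; -2 1 1)], sign=-1
B: triangle coeff Δ(2,4,4) = 1/13860; Σ_t [0,0]: t=0:+1/480 = 1/480; (3j)²=3/110 [(2 4 4; 2 -3 1)], sign=-1
I_A²/I_B² = (10/231)/(3/110) = 100/63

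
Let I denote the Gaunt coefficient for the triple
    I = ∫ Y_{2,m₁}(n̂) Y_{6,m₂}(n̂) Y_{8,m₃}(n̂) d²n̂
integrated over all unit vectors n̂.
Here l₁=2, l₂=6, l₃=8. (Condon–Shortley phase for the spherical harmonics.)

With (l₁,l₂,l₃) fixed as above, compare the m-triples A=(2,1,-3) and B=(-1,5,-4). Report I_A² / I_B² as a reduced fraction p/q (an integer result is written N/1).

55/8

Same 2,6,8: normalisation and zero-m 3j drop out of the ratio.
A: Δ: 0! 4! 12! / 17! → 1/30940; sum: t=0:+1/14515200 = 1/14515200; 3j²(2 6 8; 2 1 -3) = Δ·Π!·Σ² = 33/3094  (sign -1)
B: Δ: 0! 4! 12! / 17! → 1/30940; sum: t=0:+1/239500800 = 1/239500800; 3j²(2 6 8; -1 5 -4) = Δ·Π!·Σ² = 12/7735  (sign +1)
I_A²/I_B² = (33/3094)/(12/7735) = 55/8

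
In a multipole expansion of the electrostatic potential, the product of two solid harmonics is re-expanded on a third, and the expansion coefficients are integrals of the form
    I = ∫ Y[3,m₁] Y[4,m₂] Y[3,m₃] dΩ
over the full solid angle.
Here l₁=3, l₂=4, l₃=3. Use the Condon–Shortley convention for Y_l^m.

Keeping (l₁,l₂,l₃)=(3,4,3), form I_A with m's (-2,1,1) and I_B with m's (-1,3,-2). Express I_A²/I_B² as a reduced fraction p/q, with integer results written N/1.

Same 3,4,3: normalisation and zero-m 3j drop out of the ratio.
A: Δ: 4! 2! 4! / 11! → 1/34650; sum: t=3:−1/48 t=4:+1/144 = -1/72; 3j²(3 4 3; -2 1 1) = Δ·Π!·Σ² = 16/693  (sign -1)
B: Δ: 4! 2! 4! / 11! → 1/34650; sum: t=3:−1/144 t=4:+1/288 = -1/288; 3j²(3 4 3; -1 3 -2) = Δ·Π!·Σ² = 1/99  (sign +1)
I_A²/I_B² = (16/693)/(1/99) = 16/7

16/7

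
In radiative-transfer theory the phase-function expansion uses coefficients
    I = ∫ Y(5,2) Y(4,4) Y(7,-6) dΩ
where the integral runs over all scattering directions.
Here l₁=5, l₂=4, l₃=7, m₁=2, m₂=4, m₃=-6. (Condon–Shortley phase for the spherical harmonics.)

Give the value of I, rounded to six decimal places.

-0.188638

Rules hold: Σm=0, L=16 even, 1≤7≤9.
N = 11·9·15 = 1485
Δ = 2!·8!·6!/17! = 1/6126120
Racah Σ t=0..2: t=0:+1/69120 t=1:−1/20736 t=2:+1/69120 = -1/51840
⇒ 3j(5 4 7; 0 0 0)² = 280/21879, sgn +1
Racah Σ t=2..2: t=2:+1/7257600 = 1/7257600
⇒ 3j(5 4 7; 2 4 -6)² = 2/85, sgn -1
4πI² = N·(3j₀)²·(3jₘ)² = 1680/3757
I = -1·√(0.447165/4π) = -0.18863797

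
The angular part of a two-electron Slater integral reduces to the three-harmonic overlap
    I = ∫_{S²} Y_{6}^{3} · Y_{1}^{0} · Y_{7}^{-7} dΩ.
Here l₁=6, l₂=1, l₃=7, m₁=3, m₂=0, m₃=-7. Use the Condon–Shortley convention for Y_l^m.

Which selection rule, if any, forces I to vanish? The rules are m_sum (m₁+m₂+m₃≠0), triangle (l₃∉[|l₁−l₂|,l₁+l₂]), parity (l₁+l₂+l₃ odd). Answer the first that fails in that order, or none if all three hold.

m_sum

m₁+m₂+m₃ = 3 + 0 − 7 = -4  ✗
triangle: |6−1|=5 ≤ l₃=7 ≤ 6+1=7
parity: l₁+l₂+l₃ = 14 is even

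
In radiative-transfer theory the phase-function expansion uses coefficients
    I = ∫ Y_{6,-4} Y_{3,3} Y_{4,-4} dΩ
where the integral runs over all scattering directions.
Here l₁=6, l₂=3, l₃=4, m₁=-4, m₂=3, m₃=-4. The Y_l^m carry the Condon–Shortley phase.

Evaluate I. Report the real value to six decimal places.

0.000000

m-sum = -4 + 3 − 4 = -5 ≠ 0 ⇒ I = 0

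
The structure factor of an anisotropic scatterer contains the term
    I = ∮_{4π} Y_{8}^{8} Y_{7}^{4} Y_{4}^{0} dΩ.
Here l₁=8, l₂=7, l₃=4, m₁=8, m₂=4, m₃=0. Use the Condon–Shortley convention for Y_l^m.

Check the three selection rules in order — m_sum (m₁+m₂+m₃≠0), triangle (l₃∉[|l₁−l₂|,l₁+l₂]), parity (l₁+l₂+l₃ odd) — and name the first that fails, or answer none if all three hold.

azimuthal sum: 8 + 4 + 0 = 12  ✗
1 ≤ 4 ≤ 15 (triangle on l)
L = 8 + 7 + 4 = 19 (odd)

m_sum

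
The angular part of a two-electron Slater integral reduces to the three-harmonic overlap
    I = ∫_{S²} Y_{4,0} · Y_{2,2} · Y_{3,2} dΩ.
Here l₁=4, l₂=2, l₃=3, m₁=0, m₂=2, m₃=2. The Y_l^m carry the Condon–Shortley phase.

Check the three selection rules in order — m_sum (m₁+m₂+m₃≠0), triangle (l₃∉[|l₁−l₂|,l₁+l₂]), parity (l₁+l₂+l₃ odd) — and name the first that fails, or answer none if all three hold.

Σmᵢ = 4  ✗
l₃∈[|l₁−l₂|,l₁+l₂]=[2,6], have l₃=3
Σlᵢ = 9 ⇒ odd

m_sum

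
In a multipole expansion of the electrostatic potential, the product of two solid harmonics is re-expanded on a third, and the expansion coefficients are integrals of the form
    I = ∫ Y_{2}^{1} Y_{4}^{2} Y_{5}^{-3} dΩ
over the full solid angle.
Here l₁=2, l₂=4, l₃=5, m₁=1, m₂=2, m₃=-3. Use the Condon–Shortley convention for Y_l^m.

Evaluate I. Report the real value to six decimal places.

L=11 odd ⇒ parity kills the (l;000) factor ⇒ I = 0

0.000000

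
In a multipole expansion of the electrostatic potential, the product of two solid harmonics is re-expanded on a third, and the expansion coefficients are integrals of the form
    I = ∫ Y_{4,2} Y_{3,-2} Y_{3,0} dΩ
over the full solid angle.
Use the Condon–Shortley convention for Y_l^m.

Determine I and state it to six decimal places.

-0.044418

Rules hold: Σm=0, L=10 even, 1≤3≤7.
N = 9·7·7 = 441
Δ = 4!·4!·2!/11! = 1/34650
Racah Σ t=1..3: t=1:−1/72 t=2:+1/16 t=3:−1/72 = 5/144
⇒ 3j(4 3 3; 0 0 0)² = 2/77, sgn -1
Racah Σ t=0..1: t=0:+1/96 t=1:−1/72 = -1/288
⇒ 3j(4 3 3; 2 -2 0)² = 1/462, sgn +1
4πI² = N·(3j₀)²·(3jₘ)² = 3/121
I = -1·√(0.0247934/4π) = -0.04441841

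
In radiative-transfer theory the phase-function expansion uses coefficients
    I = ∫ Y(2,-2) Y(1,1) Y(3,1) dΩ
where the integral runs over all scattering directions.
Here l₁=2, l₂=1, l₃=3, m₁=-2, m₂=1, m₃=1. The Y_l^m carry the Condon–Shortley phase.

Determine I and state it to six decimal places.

Checks pass: Σm=0; 6 even; l₃=3∈[1,3].
(2·2+1)(2·1+1)(2·3+1) = 105
Δ: 0! 4! 2! / 7! → 1/105
sum: t=0:+1/4 = 1/4
3j²(2 1 3; 0 0 0) = Δ·Π!·Σ² = 3/35  (sign -1)
sum: t=0:+1/48 = 1/48
3j²(2 1 3; -2 1 1) = Δ·Π!·Σ² = 1/105  (sign +1)
combine: 4πI² = 105·3/35·1/105 = 3/35
take √, sign -1: I = -0.08258890

-0.082589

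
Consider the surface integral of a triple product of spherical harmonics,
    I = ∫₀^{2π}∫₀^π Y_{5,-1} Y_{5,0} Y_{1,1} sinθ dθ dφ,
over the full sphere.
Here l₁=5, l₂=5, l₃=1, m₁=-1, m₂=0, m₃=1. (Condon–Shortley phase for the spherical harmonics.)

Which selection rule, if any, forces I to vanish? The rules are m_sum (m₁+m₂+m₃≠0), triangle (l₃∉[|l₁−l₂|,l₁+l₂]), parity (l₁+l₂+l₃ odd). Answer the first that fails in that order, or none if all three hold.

azimuthal sum: -1 + 0 + 1 = 0  ✓
0 ≤ 1 ≤ 10 (triangle on l)  ✓
L = 5 + 5 + 1 = 11 (odd)  ✗

parity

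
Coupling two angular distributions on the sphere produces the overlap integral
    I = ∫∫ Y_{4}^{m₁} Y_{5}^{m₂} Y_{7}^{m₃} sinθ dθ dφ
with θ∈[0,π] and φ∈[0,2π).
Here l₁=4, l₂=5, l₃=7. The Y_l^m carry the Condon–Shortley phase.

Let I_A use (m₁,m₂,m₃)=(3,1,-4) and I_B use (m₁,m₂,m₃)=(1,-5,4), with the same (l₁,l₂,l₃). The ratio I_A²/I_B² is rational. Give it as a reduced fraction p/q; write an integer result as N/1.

l's match ⇒ only the (l;m) 3-j factors differ between A and B.
A: triangle coeff Δ(4,5,7) = 1/6126120; Σ_t [0,1]: t=0:+1/345600 t=1:−1/518400 = 1/1036800; (3j)²=7/2210 [(4 5 7; 3 1 -4)], sign=-1
B: triangle coeff Δ(4,5,7) = 1/6126120; Σ_t [0,0]: t=0:+1/2903040 = 1/2903040; (3j)²=75/6188 [(4 5 7; 1 -5 4)], sign=-1
I_A²/I_B² = (7/2210)/(75/6188) = 98/375

98/375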